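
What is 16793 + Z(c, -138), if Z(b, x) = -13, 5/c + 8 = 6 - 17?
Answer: 16780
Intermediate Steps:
c = -5/19 (c = 5/(-8 + (6 - 17)) = 5/(-8 - 11) = 5/(-19) = 5*(-1/19) = -5/19 ≈ -0.26316)
16793 + Z(c, -138) = 16793 - 13 = 16780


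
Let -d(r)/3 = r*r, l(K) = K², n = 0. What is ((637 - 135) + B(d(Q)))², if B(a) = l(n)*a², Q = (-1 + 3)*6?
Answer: 252004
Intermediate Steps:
Q = 12 (Q = 2*6 = 12)
d(r) = -3*r² (d(r) = -3*r*r = -3*r²)
B(a) = 0 (B(a) = 0²*a² = 0*a² = 0)
((637 - 135) + B(d(Q)))² = ((637 - 135) + 0)² = (502 + 0)² = 502² = 252004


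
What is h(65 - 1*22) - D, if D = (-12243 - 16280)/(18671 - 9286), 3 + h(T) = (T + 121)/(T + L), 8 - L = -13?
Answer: 390673/150160 ≈ 2.6017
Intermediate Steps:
L = 21 (L = 8 - 1*(-13) = 8 + 13 = 21)
h(T) = -3 + (121 + T)/(21 + T) (h(T) = -3 + (T + 121)/(T + 21) = -3 + (121 + T)/(21 + T))
D = -28523/9385 ≈ -3.0392
h(65 - 1*22) - D = 2*(29 - (65 - 1*22))/(21 + (65 - 1*22)) - 1*(-28523/9385) = 2*(29 - (65 - 22))/(21 + (65 - 22)) + 28523/9385 = 2*(29 - 1*43)/(21 + 43) + 28523/9385 = 2*(29 - 43)/64 + 28523/9385 = 2*(1/64)*(-14) + 28523/9385 = -7/16 + 28523/9385 = 390673/150160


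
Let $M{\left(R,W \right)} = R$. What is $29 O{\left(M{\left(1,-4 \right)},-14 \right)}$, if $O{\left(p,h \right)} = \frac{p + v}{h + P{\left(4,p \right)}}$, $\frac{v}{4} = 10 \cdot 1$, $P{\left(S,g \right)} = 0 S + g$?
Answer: $- \frac{1189}{13} \approx -91.462$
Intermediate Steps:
$P{\left(S,g \right)} = g$ ($P{\left(S,g \right)} = 0 + g = g$)
$v = 40$ ($v = 4 \cdot 10 \cdot 1 = 4 \cdot 10 = 40$)
$O{\left(p,h \right)} = \frac{40 + p}{h + p}$ ($O{\left(p,h \right)} = \frac{p + 40}{h + p} = \frac{40 + p}{h + p}$)
$29 O{\left(M{\left(1,-4 \right)},-14 \right)} = 29 \frac{40 + 1}{-14 + 1} = 29 \frac{1}{-13} \cdot 41 = 29 \left(\left(- \frac{1}{13}\right) 41\right) = 29 \left(- \frac{41}{13}\right) = - \frac{1189}{13}$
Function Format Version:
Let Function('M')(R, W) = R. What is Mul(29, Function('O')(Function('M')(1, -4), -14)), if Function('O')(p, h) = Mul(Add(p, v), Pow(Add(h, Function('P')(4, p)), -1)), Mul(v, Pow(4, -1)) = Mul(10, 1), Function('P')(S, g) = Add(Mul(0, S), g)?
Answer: Rational(-1189, 13) ≈ -91.462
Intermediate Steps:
Function('P')(S, g) = g (Function('P')(S, g) = Add(0, g) = g)
v = 40 (v = Mul(4, Mul(10, 1)) = Mul(4, 10) = 40)
Function('O')(p, h) = Mul(Pow(Add(h, p), -1), Add(40, p)) (Function('O')(p, h) = Mul(Add(p, 40), Pow(Add(h, p), -1)) = Mul(Add(40, p), Pow(Add(h, p), -1)) = Mul(Pow(Add(h, p), -1), Add(40, p)))
Mul(29, Function('O')(Function('M')(1, -4), -14)) = Mul(29, Mul(Pow(Add(-14, 1), -1), Add(40, 1))) = Mul(29, Mul(Pow(-13, -1), 41)) = Mul(29, Mul(Rational(-1, 13), 41)) = Mul(29, Rational(-41, 13)) = Rational(-1189, 13)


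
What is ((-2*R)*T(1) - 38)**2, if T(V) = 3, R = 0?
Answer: 1444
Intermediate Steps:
((-2*R)*T(1) - 38)**2 = (-2*0*3 - 38)**2 = (0*3 - 38)**2 = (0 - 38)**2 = (-38)**2 = 1444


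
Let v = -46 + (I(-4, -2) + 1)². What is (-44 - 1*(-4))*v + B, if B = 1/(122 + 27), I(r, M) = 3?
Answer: 178801/149 ≈ 1200.0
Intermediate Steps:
v = -30 (v = -46 + (3 + 1)² = -46 + 4² = -46 + 16 = -30)
B = 1/149 ≈ 0.0067114
(-44 - 1*(-4))*v + B = (-44 - 1*(-4))*(-30) + 1/149 = (-44 + 4)*(-30) + 1/149 = -40*(-30) + 1/149 = 1200 + 1/149 = 178801/149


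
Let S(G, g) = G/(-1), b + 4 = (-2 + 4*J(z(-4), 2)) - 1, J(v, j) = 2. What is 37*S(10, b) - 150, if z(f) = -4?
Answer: -520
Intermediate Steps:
b = 1 (b = -4 + ((-2 + 4*2) - 1) = -4 + ((-2 + 8) - 1) = -4 + (6 - 1) = -4 + 5 = 1)
S(G, g) = -G (S(G, g) = G*(-1) = -G)
37*S(10, b) - 150 = 37*(-1*10) - 150 = 37*(-10) - 150 = -370 - 150 = -520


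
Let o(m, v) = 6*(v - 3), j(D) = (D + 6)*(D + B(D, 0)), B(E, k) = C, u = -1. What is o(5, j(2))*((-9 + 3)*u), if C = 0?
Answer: 468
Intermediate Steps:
B(E, k) = 0
j(D) = D*(6 + D) (j(D) = (D + 6)*(D + 0) = (6 + D)*D = D*(6 + D))
o(m, v) = -18 + 6*v (o(m, v) = 6*(-3 + v) = -18 + 6*v)
o(5, j(2))*((-9 + 3)*u) = (-18 + 6*(2*(6 + 2)))*((-9 + 3)*(-1)) = (-18 + 6*(2*8))*(-6*(-1)) = (-18 + 6*16)*6 = (-18 + 96)*6 = 78*6 = 468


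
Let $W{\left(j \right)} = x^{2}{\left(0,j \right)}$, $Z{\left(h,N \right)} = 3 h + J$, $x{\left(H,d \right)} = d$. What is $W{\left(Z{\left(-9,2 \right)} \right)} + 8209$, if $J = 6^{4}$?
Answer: $1618570$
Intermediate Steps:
$J = 1296$
$Z{\left(h,N \right)} = 1296 + 3 h$ ($Z{\left(h,N \right)} = 3 h + 1296 = 1296 + 3 h$)
$W{\left(j \right)} = j^{2}$
$W{\left(Z{\left(-9,2 \right)} \right)} + 8209 = \left(1296 + 3 \left(-9\right)\right)^{2} + 8209 = \left(1296 - 27\right)^{2} + 8209 = 1269^{2} + 8209 = 1610361 + 8209 = 1618570$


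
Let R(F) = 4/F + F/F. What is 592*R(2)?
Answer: 1776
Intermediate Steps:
R(F) = 1 + 4/F (R(F) = 4/F + 1 = 1 + 4/F)
592*R(2) = 592*((4 + 2)/2) = 592*((½)*6) = 592*3 = 1776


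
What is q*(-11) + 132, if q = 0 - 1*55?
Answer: 737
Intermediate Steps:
q = -55 (q = 0 - 55 = -55)
q*(-11) + 132 = -55*(-11) + 132 = 605 + 132 = 737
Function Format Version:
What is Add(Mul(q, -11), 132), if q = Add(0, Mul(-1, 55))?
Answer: 737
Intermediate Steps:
q = -55 (q = Add(0, -55) = -55)
Add(Mul(q, -11), 132) = Add(Mul(-55, -11), 132) = Add(605, 132) = 737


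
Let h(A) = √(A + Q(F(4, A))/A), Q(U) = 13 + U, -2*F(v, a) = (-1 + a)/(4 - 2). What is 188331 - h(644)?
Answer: 188331 - √266994833/644 ≈ 1.8831e+5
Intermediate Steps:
F(v, a) = ¼ - a/4 (F(v, a) = -(-1 + a)/(2*(4 - 2)) = -(-1 + a)/(2*2) = -(-½ + a/2)/2 = ¼ - a/4)
h(A) = √(A + (53/4 - A/4)/A) (h(A) = √(A + (13 + (¼ - A/4))/A) = √(A + (53/4 - A/4)/A))
188331 - h(644) = 188331 - √(-1 + 4*644 + 53/644)/2 = 188331 - √(-1 + 2576 + 53*(1/644))/2 = 188331 - √(-1 + 2576 + 53/644)/2 = 188331 - √(1658353/644)/2 = 188331 - √266994833/322/2 = 188331 - √266994833/644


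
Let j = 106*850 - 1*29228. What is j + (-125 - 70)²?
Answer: 98897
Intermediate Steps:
j = 60872 (j = 90100 - 29228 = 60872)
j + (-125 - 70)² = 60872 + (-125 - 70)² = 60872 + (-195)² = 60872 + 38025 = 98897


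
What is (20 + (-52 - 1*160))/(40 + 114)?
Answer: -96/77 ≈ -1.2468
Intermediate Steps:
(20 + (-52 - 1*160))/(40 + 114) = (20 + (-52 - 160))/154 = (20 - 212)*(1/154) = -192*1/154 = -96/77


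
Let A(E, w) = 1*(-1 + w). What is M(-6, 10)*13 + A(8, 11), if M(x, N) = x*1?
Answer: -68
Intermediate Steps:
M(x, N) = x
A(E, w) = -1 + w
M(-6, 10)*13 + A(8, 11) = -6*13 + (-1 + 11) = -78 + 10 = -68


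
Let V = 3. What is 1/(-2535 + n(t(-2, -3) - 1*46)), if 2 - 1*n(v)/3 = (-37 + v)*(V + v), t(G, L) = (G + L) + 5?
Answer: -1/13236 ≈ -7.5552e-5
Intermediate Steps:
t(G, L) = 5 + G + L
n(v) = 6 - 3*(-37 + v)*(3 + v)
1/(-2535 + n(t(-2, -3) - 1*46)) = 1/(-2535 + (339 - 3*((5 - 2 - 3) - 1*46)**2 + 102*((5 - 2 - 3) - 1*46))) = 1/(-2535 + (339 - 3*(0 - 46)**2 + 102*(0 - 46))) = 1/(-2535 + (339 - 3*(-46)**2 + 102*(-46))) = 1/(-2535 + (339 - 3*2116 - 4692)) = 1/(-2535 + (339 - 6348 - 4692)) = 1/(-2535 - 10701) = 1/(-13236) = -1/13236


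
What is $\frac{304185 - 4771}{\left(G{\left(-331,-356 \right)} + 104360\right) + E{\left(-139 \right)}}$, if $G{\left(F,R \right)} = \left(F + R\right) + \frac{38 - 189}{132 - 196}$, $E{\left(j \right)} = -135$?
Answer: $\frac{19162496}{6626583} \approx 2.8918$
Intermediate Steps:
$G{\left(F,R \right)} = \frac{151}{64} + F + R$ ($G{\left(F,R \right)} = \left(F + R\right) - \frac{151}{-64} = \left(F + R\right) - - \frac{151}{64} = \left(F + R\right) + \frac{151}{64} = \frac{151}{64} + F + R$)
$\frac{304185 - 4771}{\left(G{\left(-331,-356 \right)} + 104360\right) + E{\left(-139 \right)}} = \frac{304185 - 4771}{\left(\left(\frac{151}{64} - 331 - 356\right) + 104360\right) - 135} = \frac{299414}{\left(- \frac{43817}{64} + 104360\right) - 135} = \frac{299414}{\frac{6635223}{64} - 135} = \frac{299414}{\frac{6626583}{64}} = 299414 \cdot \frac{64}{6626583} = \frac{19162496}{6626583}$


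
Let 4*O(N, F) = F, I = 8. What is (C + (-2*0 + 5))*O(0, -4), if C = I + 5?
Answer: -18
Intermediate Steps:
O(N, F) = F/4
C = 13 (C = 8 + 5 = 13)
(C + (-2*0 + 5))*O(0, -4) = (13 + (-2*0 + 5))*((1/4)*(-4)) = (13 + (0 + 5))*(-1) = (13 + 5)*(-1) = 18*(-1) = -18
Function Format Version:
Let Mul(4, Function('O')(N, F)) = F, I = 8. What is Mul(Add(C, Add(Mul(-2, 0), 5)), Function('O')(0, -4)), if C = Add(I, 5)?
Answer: -18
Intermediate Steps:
Function('O')(N, F) = Mul(Rational(1, 4), F)
C = 13 (C = Add(8, 5) = 13)
Mul(Add(C, Add(Mul(-2, 0), 5)), Function('O')(0, -4)) = Mul(Add(13, Add(Mul(-2, 0), 5)), Mul(Rational(1, 4), -4)) = Mul(Add(13, Add(0, 5)), -1) = Mul(Add(13, 5), -1) = Mul(18, -1) = -18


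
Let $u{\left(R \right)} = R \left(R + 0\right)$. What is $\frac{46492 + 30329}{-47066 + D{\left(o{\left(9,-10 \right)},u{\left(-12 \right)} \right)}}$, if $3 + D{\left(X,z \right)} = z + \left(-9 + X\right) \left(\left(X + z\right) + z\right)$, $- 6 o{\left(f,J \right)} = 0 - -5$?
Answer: $- \frac{2765556}{1790957} \approx -1.5442$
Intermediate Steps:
$o{\left(f,J \right)} = - \frac{5}{6}$ ($o{\left(f,J \right)} = - \frac{0 - -5}{6} = - \frac{0 + 5}{6} = \left(- \frac{1}{6}\right) 5 = - \frac{5}{6}$)
$u{\left(R \right)} = R^{2}$ ($u{\left(R \right)} = R R = R^{2}$)
$D{\left(X,z \right)} = -3 + z + \left(-9 + X\right) \left(X + 2 z\right)$ ($D{\left(X,z \right)} = -3 + \left(z + \left(-9 + X\right) \left(\left(X + z\right) + z\right)\right) = -3 + \left(z + \left(-9 + X\right) \left(X + 2 z\right)\right) = -3 + z + \left(-9 + X\right) \left(X + 2 z\right)$)
$\frac{46492 + 30329}{-47066 + D{\left(o{\left(9,-10 \right)},u{\left(-12 \right)} \right)}} = \frac{46492 + 30329}{-47066 - \left(- \frac{9}{2} + 2688 - \frac{25}{36}\right)} = \frac{76821}{-47066 + \left(-3 + \frac{25}{36} - 2448 + \frac{15}{2} + 2 \left(- \frac{5}{6}\right) 144\right)} = \frac{76821}{-47066 - \frac{96581}{36}} = \frac{76821}{- \frac{1790957}{36}} = 76821 \left(- \frac{36}{1790957}\right) = - \frac{2765556}{1790957}$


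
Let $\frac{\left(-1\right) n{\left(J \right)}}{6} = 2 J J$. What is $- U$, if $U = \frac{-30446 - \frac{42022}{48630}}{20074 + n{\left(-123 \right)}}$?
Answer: $- \frac{740315501}{3926240310} \approx -0.18856$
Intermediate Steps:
$n{\left(J \right)} = - 12 J^{2}$ ($n{\left(J \right)} = - 6 \cdot 2 J J = - 6 \cdot 2 J^{2} = - 12 J^{2}$)
$U = \frac{740315501}{3926240310}$ ($U = \frac{-30446 - \frac{42022}{48630}}{20074 - 12 \left(-123\right)^{2}} = \frac{-30446 - \frac{21011}{24315}}{20074 - 181548} = - \frac{740315501}{24315 \left(-161474\right)} = \left(- \frac{740315501}{24315}\right) \left(- \frac{1}{161474}\right) = \frac{740315501}{3926240310} \approx 0.18856$)
$- U = \left(-1\right) \frac{740315501}{3926240310} = - \frac{740315501}{3926240310}$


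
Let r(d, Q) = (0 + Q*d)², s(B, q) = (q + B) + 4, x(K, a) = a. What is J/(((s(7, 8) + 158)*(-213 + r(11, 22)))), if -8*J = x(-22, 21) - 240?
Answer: 73/27541672 ≈ 2.6505e-6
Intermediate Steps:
s(B, q) = 4 + B + q (s(B, q) = (B + q) + 4 = 4 + B + q)
r(d, Q) = Q²*d² (r(d, Q) = (Q*d)² = Q²*d²)
J = 219/8 (J = -(21 - 240)/8 = -⅛*(-219) = 219/8 ≈ 27.375)
J/(((s(7, 8) + 158)*(-213 + r(11, 22)))) = 219/(8*((((4 + 7 + 8) + 158)*(-213 + 22²*11²)))) = 219/(8*(((19 + 158)*(-213 + 484*121)))) = 219/(8*((177*(-213 + 58564)))) = 219/(8*((177*58351))) = (219/8)/10328127 = (219/8)*(1/10328127) = 73/27541672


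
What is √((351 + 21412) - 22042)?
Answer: 3*I*√31 ≈ 16.703*I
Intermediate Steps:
√((351 + 21412) - 22042) = √(21763 - 22042) = √(-279) = 3*I*√31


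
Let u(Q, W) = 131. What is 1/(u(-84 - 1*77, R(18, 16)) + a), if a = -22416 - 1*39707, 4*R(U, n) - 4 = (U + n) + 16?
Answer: -1/61992 ≈ -1.6131e-5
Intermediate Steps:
R(U, n) = 5 + U/4 + n/4 (R(U, n) = 1 + ((U + n) + 16)/4 = 1 + (16 + U + n)/4 = 1 + (4 + U/4 + n/4) = 5 + U/4 + n/4)
a = -62123 (a = -22416 - 39707 = -62123)
1/(u(-84 - 1*77, R(18, 16)) + a) = 1/(131 - 62123) = 1/(-61992) = -1/61992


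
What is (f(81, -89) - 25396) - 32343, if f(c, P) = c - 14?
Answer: -57672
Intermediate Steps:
f(c, P) = -14 + c
(f(81, -89) - 25396) - 32343 = ((-14 + 81) - 25396) - 32343 = (67 - 25396) - 32343 = -25329 - 32343 = -57672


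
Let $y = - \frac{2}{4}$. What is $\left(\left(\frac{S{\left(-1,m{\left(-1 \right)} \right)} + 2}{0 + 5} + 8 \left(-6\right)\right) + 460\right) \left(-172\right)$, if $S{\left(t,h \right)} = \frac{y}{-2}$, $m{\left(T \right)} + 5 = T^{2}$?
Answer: $- \frac{354707}{5} \approx -70941.0$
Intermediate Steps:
$m{\left(T \right)} = -5 + T^{2}$
$y = - \frac{1}{2}$ ($y = \left(-2\right) \frac{1}{4} = - \frac{1}{2} \approx -0.5$)
$S{\left(t,h \right)} = \frac{1}{4}$ ($S{\left(t,h \right)} = - \frac{1}{2 \left(-2\right)} = \left(- \frac{1}{2}\right) \left(- \frac{1}{2}\right) = \frac{1}{4}$)
$\left(\left(\frac{S{\left(-1,m{\left(-1 \right)} \right)} + 2}{0 + 5} + 8 \left(-6\right)\right) + 460\right) \left(-172\right) = \left(\left(\frac{\frac{1}{4} + 2}{0 + 5} + 8 \left(-6\right)\right) + 460\right) \left(-172\right) = \left(\left(\frac{9}{4 \cdot 5} - 48\right) + 460\right) \left(-172\right) = \left(\left(\frac{9}{4} \cdot \frac{1}{5} - 48\right) + 460\right) \left(-172\right) = \left(\left(\frac{9}{20} - 48\right) + 460\right) \left(-172\right) = \left(- \frac{951}{20} + 460\right) \left(-172\right) = \frac{8249}{20} \left(-172\right) = - \frac{354707}{5}$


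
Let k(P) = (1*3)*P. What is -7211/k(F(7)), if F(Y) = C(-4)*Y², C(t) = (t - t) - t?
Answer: -7211/588 ≈ -12.264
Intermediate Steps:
C(t) = -t (C(t) = 0 - t = -t)
F(Y) = 4*Y² (F(Y) = (-1*(-4))*Y² = 4*Y²)
k(P) = 3*P
-7211/k(F(7)) = -7211/(3*(4*7²)) = -7211/(3*(4*49)) = -7211/(3*196) = -7211/588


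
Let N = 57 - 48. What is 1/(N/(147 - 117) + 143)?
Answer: 10/1433 ≈ 0.0069784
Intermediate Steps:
N = 9
1/(N/(147 - 117) + 143) = 1/(9/(147 - 117) + 143) = 1/(9/30 + 143) = 1/((1/30)*9 + 143) = 1/(3/10 + 143) = 1/(1433/10) = 10/1433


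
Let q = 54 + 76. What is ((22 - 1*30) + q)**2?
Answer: 14884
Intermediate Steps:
q = 130
((22 - 1*30) + q)**2 = ((22 - 1*30) + 130)**2 = ((22 - 30) + 130)**2 = (-8 + 130)**2 = 122**2 = 14884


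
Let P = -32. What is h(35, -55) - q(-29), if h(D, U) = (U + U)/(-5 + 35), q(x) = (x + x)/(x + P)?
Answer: -845/183 ≈ -4.6175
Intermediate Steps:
q(x) = 2*x/(-32 + x) (q(x) = (x + x)/(x - 32) = (2*x)/(-32 + x) = 2*x/(-32 + x))
h(D, U) = U/15 (h(D, U) = (2*U)/30 = (2*U)*(1/30) = U/15)
h(35, -55) - q(-29) = (1/15)*(-55) - 2*(-29)/(-32 - 29) = -11/3 - 2*(-29)/(-61) = -11/3 - 2*(-29)*(-1)/61 = -11/3 - 1*58/61 = -11/3 - 58/61 = -845/183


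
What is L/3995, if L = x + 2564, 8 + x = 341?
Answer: 2897/3995 ≈ 0.72516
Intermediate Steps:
x = 333 (x = -8 + 341 = 333)
L = 2897 (L = 333 + 2564 = 2897)
L/3995 = 2897/3995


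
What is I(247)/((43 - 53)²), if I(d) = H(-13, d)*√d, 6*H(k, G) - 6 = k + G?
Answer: 2*√247/5 ≈ 6.2865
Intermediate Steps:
H(k, G) = 1 + G/6 + k/6 (H(k, G) = 1 + (k + G)/6 = 1 + (G + k)/6 = 1 + (G/6 + k/6) = 1 + G/6 + k/6)
I(d) = √d*(-7/6 + d/6) (I(d) = (1 + d/6 + (⅙)*(-13))*√d = (1 + d/6 - 13/6)*√d = (-7/6 + d/6)*√d = √d*(-7/6 + d/6))
I(247)/((43 - 53)²) = (√247*(-7 + 247)/6)/((43 - 53)²) = ((⅙)*√247*240)/((-10)²) = (40*√247)/100 = (40*√247)*(1/100) = 2*√247/5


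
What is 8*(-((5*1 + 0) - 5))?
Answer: 0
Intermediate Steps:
8*(-((5*1 + 0) - 5)) = 8*(-((5 + 0) - 5)) = 8*(-(5 - 5)) = 8*(-1*0) = 8*0 = 0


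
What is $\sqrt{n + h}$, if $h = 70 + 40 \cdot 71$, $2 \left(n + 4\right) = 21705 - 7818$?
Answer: $\frac{\sqrt{39398}}{2} \approx 99.245$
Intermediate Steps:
$n = \frac{13879}{2}$ ($n = -4 + \frac{21705 - 7818}{2} = -4 + \frac{1}{2} \cdot 13887 = -4 + \frac{13887}{2} = \frac{13879}{2} \approx 6939.5$)
$h = 2910$ ($h = 70 + 2840 = 2910$)
$\sqrt{n + h} = \sqrt{\frac{13879}{2} + 2910} = \sqrt{\frac{19699}{2}} = \frac{\sqrt{39398}}{2}$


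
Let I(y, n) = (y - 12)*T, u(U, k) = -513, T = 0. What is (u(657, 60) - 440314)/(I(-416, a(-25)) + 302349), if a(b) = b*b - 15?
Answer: -440827/302349 ≈ -1.4580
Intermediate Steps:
a(b) = -15 + b² (a(b) = b² - 15 = -15 + b²)
I(y, n) = 0 (I(y, n) = (y - 12)*0 = (-12 + y)*0 = 0)
(u(657, 60) - 440314)/(I(-416, a(-25)) + 302349) = (-513 - 440314)/(0 + 302349) = -440827/302349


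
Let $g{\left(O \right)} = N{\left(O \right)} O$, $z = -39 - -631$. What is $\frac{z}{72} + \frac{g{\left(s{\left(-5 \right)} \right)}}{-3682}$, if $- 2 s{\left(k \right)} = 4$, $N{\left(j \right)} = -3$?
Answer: $\frac{136207}{16569} \approx 8.2206$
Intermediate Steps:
$z = 592$ ($z = -39 + 631 = 592$)
$s{\left(k \right)} = -2$ ($s{\left(k \right)} = \left(- \frac{1}{2}\right) 4 = -2$)
$g{\left(O \right)} = - 3 O$
$\frac{z}{72} + \frac{g{\left(s{\left(-5 \right)} \right)}}{-3682} = \frac{592}{72} + \frac{\left(-3\right) \left(-2\right)}{-3682} = 592 \cdot \frac{1}{72} + 6 \left(- \frac{1}{3682}\right) = \frac{74}{9} - \frac{3}{1841} = \frac{136207}{16569}$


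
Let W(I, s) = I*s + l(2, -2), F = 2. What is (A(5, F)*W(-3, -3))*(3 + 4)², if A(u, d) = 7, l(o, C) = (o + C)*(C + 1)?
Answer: 3087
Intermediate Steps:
l(o, C) = (1 + C)*(C + o) (l(o, C) = (C + o)*(1 + C) = (1 + C)*(C + o))
W(I, s) = I*s (W(I, s) = I*s + (-2 + 2 + (-2)² - 2*2) = I*s + (-2 + 2 + 4 - 4) = I*s + 0 = I*s)
(A(5, F)*W(-3, -3))*(3 + 4)² = (7*(-3*(-3)))*(3 + 4)² = (7*9)*7² = 63*49 = 3087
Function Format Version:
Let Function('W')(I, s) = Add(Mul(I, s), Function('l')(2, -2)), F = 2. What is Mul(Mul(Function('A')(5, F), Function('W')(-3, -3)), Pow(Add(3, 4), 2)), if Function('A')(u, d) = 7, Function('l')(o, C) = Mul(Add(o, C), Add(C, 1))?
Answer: 3087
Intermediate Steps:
Function('l')(o, C) = Mul(Add(1, C), Add(C, o)) (Function('l')(o, C) = Mul(Add(C, o), Add(1, C)) = Mul(Add(1, C), Add(C, o)))
Function('W')(I, s) = Mul(I, s) (Function('W')(I, s) = Add(Mul(I, s), Add(-2, 2, Pow(-2, 2), Mul(-2, 2))) = Add(Mul(I, s), Add(-2, 2, 4, -4)) = Add(Mul(I, s), 0) = Mul(I, s))
Mul(Mul(Function('A')(5, F), Function('W')(-3, -3)), Pow(Add(3, 4), 2)) = Mul(Mul(7, Mul(-3, -3)), Pow(Add(3, 4), 2)) = Mul(Mul(7, 9), Pow(7, 2)) = Mul(63, 49) = 3087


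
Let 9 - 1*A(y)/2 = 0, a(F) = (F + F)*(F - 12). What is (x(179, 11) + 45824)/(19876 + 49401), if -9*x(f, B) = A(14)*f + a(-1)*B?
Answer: 408908/623493 ≈ 0.65583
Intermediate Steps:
a(F) = 2*F*(-12 + F) (a(F) = (2*F)*(-12 + F) = 2*F*(-12 + F))
A(y) = 18 (A(y) = 18 - 2*0 = 18 + 0 = 18)
x(f, B) = -2*f - 26*B/9 (x(f, B) = -(18*f + (2*(-1)*(-12 - 1))*B)/9 = -(18*f + (2*(-1)*(-13))*B)/9 = -(18*f + 26*B)/9 = -2*f - 26*B/9)
(x(179, 11) + 45824)/(19876 + 49401) = ((-2*179 - 26/9*11) + 45824)/(19876 + 49401) = ((-358 - 286/9) + 45824)/69277 = (-3508/9 + 45824)*(1/69277) = (408908/9)*(1/69277) = 408908/623493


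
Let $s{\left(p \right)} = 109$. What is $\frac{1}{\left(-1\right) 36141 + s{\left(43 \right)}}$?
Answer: $- \frac{1}{36032} \approx -2.7753 \cdot 10^{-5}$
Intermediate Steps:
$\frac{1}{\left(-1\right) 36141 + s{\left(43 \right)}} = \frac{1}{\left(-1\right) 36141 + 109} = \frac{1}{-36141 + 109} = \frac{1}{-36032} = - \frac{1}{36032}$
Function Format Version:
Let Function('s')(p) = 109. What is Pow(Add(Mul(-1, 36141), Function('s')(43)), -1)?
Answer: Rational(-1, 36032) ≈ -2.7753e-5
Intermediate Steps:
Pow(Add(Mul(-1, 36141), Function('s')(43)), -1) = Pow(Add(Mul(-1, 36141), 109), -1) = Pow(Add(-36141, 109), -1) = Pow(-36032, -1) = Rational(-1, 36032)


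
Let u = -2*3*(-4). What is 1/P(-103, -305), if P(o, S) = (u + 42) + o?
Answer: -1/37 ≈ -0.027027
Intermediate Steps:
u = 24 (u = -6*(-4) = 24)
P(o, S) = 66 + o (P(o, S) = (24 + 42) + o = 66 + o)
1/P(-103, -305) = 1/(66 - 103) = 1/(-37) = -1/37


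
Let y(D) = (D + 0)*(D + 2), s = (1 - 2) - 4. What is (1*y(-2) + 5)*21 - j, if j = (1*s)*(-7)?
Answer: 70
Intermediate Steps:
s = -5 (s = -1 - 4 = -5)
y(D) = D*(2 + D)
j = 35 (j = (1*(-5))*(-7) = -5*(-7) = 35)
(1*y(-2) + 5)*21 - j = (1*(-2*(2 - 2)) + 5)*21 - 1*35 = (1*(-2*0) + 5)*21 - 35 = (1*0 + 5)*21 - 35 = (0 + 5)*21 - 35 = 5*21 - 35 = 105 - 35 = 70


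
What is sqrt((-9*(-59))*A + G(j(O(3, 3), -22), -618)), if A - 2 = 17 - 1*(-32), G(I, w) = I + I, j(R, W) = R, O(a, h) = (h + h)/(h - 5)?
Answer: 95*sqrt(3) ≈ 164.54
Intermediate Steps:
O(a, h) = 2*h/(-5 + h) (O(a, h) = (2*h)/(-5 + h) = 2*h/(-5 + h))
G(I, w) = 2*I
A = 51 (A = 2 + (17 - 1*(-32)) = 2 + (17 + 32) = 2 + 49 = 51)
sqrt((-9*(-59))*A + G(j(O(3, 3), -22), -618)) = sqrt(-9*(-59)*51 + 2*(2*3/(-5 + 3))) = sqrt(531*51 + 2*(2*3/(-2))) = sqrt(27081 + 2*(2*3*(-1/2))) = sqrt(27081 + 2*(-3)) = sqrt(27081 - 6) = sqrt(27075) = 95*sqrt(3)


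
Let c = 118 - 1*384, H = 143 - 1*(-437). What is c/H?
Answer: -133/290 ≈ -0.45862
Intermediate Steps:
H = 580 (H = 143 + 437 = 580)
c = -266 (c = 118 - 384 = -266)
c/H = -266/580 = -266*1/580 = -133/290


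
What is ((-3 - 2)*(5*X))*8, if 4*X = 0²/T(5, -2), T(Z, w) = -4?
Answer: 0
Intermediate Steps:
X = 0 (X = (0²/(-4))/4 = (0*(-¼))/4 = (¼)*0 = 0)
((-3 - 2)*(5*X))*8 = ((-3 - 2)*(5*0))*8 = -5*0*8 = 0*8 = 0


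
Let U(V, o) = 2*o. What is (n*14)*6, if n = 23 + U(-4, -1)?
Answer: 1764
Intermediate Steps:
n = 21 (n = 23 + 2*(-1) = 23 - 2 = 21)
(n*14)*6 = (21*14)*6 = 294*6 = 1764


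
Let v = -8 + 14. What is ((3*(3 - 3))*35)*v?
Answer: 0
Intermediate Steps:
v = 6
((3*(3 - 3))*35)*v = ((3*(3 - 3))*35)*6 = ((3*0)*35)*6 = (0*35)*6 = 0*6 = 0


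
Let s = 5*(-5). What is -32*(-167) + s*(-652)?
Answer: 21644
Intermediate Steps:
s = -25
-32*(-167) + s*(-652) = -32*(-167) - 25*(-652) = 5344 + 16300 = 21644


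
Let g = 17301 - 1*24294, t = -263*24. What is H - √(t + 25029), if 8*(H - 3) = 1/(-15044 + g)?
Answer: 528887/176296 - √18717 ≈ -133.81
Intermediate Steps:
t = -6312
g = -6993 (g = 17301 - 24294 = -6993)
H = 528887/176296 (H = 3 + 1/(8*(-15044 - 6993)) = 3 + (⅛)/(-22037) = 3 + (⅛)*(-1/22037) = 3 - 1/176296 = 528887/176296 ≈ 3.0000)
H - √(t + 25029) = 528887/176296 - √(-6312 + 25029) = 528887/176296 - √18717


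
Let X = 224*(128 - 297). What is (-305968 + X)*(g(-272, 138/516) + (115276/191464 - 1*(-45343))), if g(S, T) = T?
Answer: -176310822499920/11309 ≈ -1.5590e+10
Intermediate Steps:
X = -37856 (X = 224*(-169) = -37856)
(-305968 + X)*(g(-272, 138/516) + (115276/191464 - 1*(-45343))) = (-305968 - 37856)*(138/516 + (115276/191464 - 1*(-45343))) = -343824*(138*(1/516) + (115276*(1/191464) + 45343)) = -343824*(23/86 + (4117/6838 + 45343)) = -343824*(23/86 + 310059551/6838) = -343824*6666319665/147017 = -176310822499920/11309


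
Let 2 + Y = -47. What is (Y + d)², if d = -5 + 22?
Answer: 1024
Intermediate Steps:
d = 17
Y = -49 (Y = -2 - 47 = -49)
(Y + d)² = (-49 + 17)² = (-32)² = 1024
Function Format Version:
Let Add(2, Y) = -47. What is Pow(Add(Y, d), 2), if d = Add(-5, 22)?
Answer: 1024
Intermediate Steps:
d = 17
Y = -49 (Y = Add(-2, -47) = -49)
Pow(Add(Y, d), 2) = Pow(Add(-49, 17), 2) = Pow(-32, 2) = 1024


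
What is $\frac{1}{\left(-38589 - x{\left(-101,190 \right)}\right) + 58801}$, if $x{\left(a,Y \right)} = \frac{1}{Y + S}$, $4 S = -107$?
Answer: $\frac{653}{13198432} \approx 4.9476 \cdot 10^{-5}$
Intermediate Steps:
$S = - \frac{107}{4}$ ($S = \frac{1}{4} \left(-107\right) = - \frac{107}{4} \approx -26.75$)
$x{\left(a,Y \right)} = \frac{1}{- \frac{107}{4} + Y}$ ($x{\left(a,Y \right)} = \frac{1}{Y - \frac{107}{4}} = \frac{1}{- \frac{107}{4} + Y}$)
$\frac{1}{\left(-38589 - x{\left(-101,190 \right)}\right) + 58801} = \frac{1}{\left(-38589 - \frac{4}{-107 + 4 \cdot 190}\right) + 58801} = \frac{1}{\left(-38589 - \frac{4}{-107 + 760}\right) + 58801} = \frac{1}{\left(-38589 - \frac{4}{653}\right) + 58801} = \frac{1}{- \frac{25198621}{653} + 58801} = \frac{1}{\frac{13198432}{653}} = \frac{653}{13198432}$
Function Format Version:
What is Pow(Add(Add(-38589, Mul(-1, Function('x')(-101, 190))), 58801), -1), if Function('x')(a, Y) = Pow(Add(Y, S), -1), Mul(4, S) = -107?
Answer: Rational(653, 13198432) ≈ 4.9476e-5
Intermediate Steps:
S = Rational(-107, 4) (S = Mul(Rational(1, 4), -107) = Rational(-107, 4) ≈ -26.750)
Function('x')(a, Y) = Pow(Add(Rational(-107, 4), Y), -1) (Function('x')(a, Y) = Pow(Add(Y, Rational(-107, 4)), -1) = Pow(Add(Rational(-107, 4), Y), -1))
Pow(Add(Add(-38589, Mul(-1, Function('x')(-101, 190))), 58801), -1) = Pow(Add(Add(-38589, Mul(-1, Mul(4, Pow(Add(-107, Mul(4, 190)), -1)))), 58801), -1) = Pow(Add(Add(-38589, Mul(-1, Mul(4, Pow(Add(-107, 760), -1)))), 58801), -1) = Pow(Add(Add(-38589, Mul(-1, Mul(4, Pow(653, -1)))), 58801), -1) = Pow(Add(Add(-38589, Mul(-1, Mul(4, Rational(1, 653)))), 58801), -1) = Pow(Add(Add(-38589, Mul(-1, Rational(4, 653))), 58801), -1) = Pow(Add(Add(-38589, Rational(-4, 653)), 58801), -1) = Pow(Add(Rational(-25198621, 653), 58801), -1) = Pow(Rational(13198432, 653), -1) = Rational(653, 13198432)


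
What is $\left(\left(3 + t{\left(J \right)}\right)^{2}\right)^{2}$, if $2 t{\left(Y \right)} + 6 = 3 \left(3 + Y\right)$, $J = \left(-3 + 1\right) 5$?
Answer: $\frac{194481}{16} \approx 12155.0$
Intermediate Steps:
$J = -10$ ($J = \left(-2\right) 5 = -10$)
$t{\left(Y \right)} = \frac{3}{2} + \frac{3 Y}{2}$ ($t{\left(Y \right)} = -3 + \frac{3 \left(3 + Y\right)}{2} = -3 + \frac{9 + 3 Y}{2} = -3 + \left(\frac{9}{2} + \frac{3 Y}{2}\right) = \frac{3}{2} + \frac{3 Y}{2}$)
$\left(\left(3 + t{\left(J \right)}\right)^{2}\right)^{2} = \left(\left(3 + \left(\frac{3}{2} + \frac{3}{2} \left(-10\right)\right)\right)^{2}\right)^{2} = \left(\left(3 + \left(\frac{3}{2} - 15\right)\right)^{2}\right)^{2} = \left(\left(3 - \frac{27}{2}\right)^{2}\right)^{2} = \left(\left(- \frac{21}{2}\right)^{2}\right)^{2} = \left(\frac{441}{4}\right)^{2} = \frac{194481}{16}$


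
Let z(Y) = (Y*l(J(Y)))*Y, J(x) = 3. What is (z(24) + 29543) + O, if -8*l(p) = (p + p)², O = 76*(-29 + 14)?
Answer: 25811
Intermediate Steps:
O = -1140 (O = 76*(-15) = -1140)
l(p) = -p²/2 (l(p) = -(p + p)²/8 = -4*p²/8 = -p²/2)
z(Y) = -9*Y²/2 (z(Y) = (Y*(-½*3²))*Y = (Y*(-½*9))*Y = (Y*(-9/2))*Y = (-9*Y/2)*Y = -9*Y²/2)
(z(24) + 29543) + O = (-9/2*24² + 29543) - 1140 = (-9/2*576 + 29543) - 1140 = (-2592 + 29543) - 1140 = 26951 - 1140 = 25811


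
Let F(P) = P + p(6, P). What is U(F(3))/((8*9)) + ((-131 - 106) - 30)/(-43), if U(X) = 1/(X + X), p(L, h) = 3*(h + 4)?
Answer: 922795/148608 ≈ 6.2096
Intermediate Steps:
p(L, h) = 12 + 3*h (p(L, h) = 3*(4 + h) = 12 + 3*h)
F(P) = 12 + 4*P (F(P) = P + (12 + 3*P) = 12 + 4*P)
U(X) = 1/(2*X)
U(F(3))/((8*9)) + ((-131 - 106) - 30)/(-43) = (1/(2*(12 + 4*3)))/((8*9)) + ((-131 - 106) - 30)/(-43) = (1/(2*(12 + 12)))/72 + (-237 - 30)*(-1/43) = ((½)/24)*(1/72) - 267*(-1/43) = ((½)*(1/24))*(1/72) + 267/43 = (1/48)*(1/72) + 267/43 = 1/3456 + 267/43 = 922795/148608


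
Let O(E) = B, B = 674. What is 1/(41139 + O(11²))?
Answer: 1/41813 ≈ 2.3916e-5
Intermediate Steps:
O(E) = 674
1/(41139 + O(11²)) = 1/(41139 + 674) = 1/41813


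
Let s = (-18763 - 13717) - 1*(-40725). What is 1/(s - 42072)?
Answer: -1/33827 ≈ -2.9562e-5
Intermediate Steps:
s = 8245 (s = -32480 + 40725 = 8245)
1/(s - 42072) = 1/(8245 - 42072) = 1/(-33827) = -1/33827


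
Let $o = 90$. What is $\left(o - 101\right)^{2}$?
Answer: $121$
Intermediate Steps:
$\left(o - 101\right)^{2} = \left(90 - 101\right)^{2} = \left(-11\right)^{2} = 121$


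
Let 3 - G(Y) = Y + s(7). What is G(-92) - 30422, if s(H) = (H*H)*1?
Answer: -30376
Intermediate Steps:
s(H) = H² (s(H) = H²*1 = H²)
G(Y) = -46 - Y (G(Y) = 3 - (Y + 7²) = 3 - (Y + 49) = 3 - (49 + Y) = 3 + (-49 - Y) = -46 - Y)
G(-92) - 30422 = (-46 - 1*(-92)) - 30422 = (-46 + 92) - 30422 = 46 - 30422 = -30376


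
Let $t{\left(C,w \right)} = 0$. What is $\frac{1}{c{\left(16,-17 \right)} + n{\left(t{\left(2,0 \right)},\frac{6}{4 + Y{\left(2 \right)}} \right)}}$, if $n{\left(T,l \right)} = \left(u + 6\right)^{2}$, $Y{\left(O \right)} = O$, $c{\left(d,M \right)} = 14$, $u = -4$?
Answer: $\frac{1}{18} \approx 0.055556$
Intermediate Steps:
$n{\left(T,l \right)} = 4$ ($n{\left(T,l \right)} = \left(-4 + 6\right)^{2} = 2^{2} = 4$)
$\frac{1}{c{\left(16,-17 \right)} + n{\left(t{\left(2,0 \right)},\frac{6}{4 + Y{\left(2 \right)}} \right)}} = \frac{1}{14 + 4} = \frac{1}{18}$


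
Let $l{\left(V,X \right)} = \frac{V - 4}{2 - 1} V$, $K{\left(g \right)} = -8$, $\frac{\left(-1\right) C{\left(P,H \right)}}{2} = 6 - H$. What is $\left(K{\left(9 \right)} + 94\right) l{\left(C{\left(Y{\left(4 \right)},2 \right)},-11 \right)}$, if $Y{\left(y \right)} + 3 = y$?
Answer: $8256$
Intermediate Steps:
$Y{\left(y \right)} = -3 + y$
$C{\left(P,H \right)} = -12 + 2 H$ ($C{\left(P,H \right)} = - 2 \left(6 - H\right) = -12 + 2 H$)
$l{\left(V,X \right)} = V \left(-4 + V\right)$ ($l{\left(V,X \right)} = \frac{-4 + V}{1} V = \left(-4 + V\right) 1 V = \left(-4 + V\right) V = V \left(-4 + V\right)$)
$\left(K{\left(9 \right)} + 94\right) l{\left(C{\left(Y{\left(4 \right)},2 \right)},-11 \right)} = \left(-8 + 94\right) \left(-12 + 2 \cdot 2\right) \left(-4 + \left(-12 + 2 \cdot 2\right)\right) = 86 \left(-12 + 4\right) \left(-4 + \left(-12 + 4\right)\right) = 86 \left(- 8 \left(-4 - 8\right)\right) = 86 \left(\left(-8\right) \left(-12\right)\right) = 86 \cdot 96 = 8256$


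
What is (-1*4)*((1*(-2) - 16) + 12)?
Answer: 24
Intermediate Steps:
(-1*4)*((1*(-2) - 16) + 12) = -4*((-2 - 16) + 12) = -4*(-18 + 12) = -4*(-6) = 24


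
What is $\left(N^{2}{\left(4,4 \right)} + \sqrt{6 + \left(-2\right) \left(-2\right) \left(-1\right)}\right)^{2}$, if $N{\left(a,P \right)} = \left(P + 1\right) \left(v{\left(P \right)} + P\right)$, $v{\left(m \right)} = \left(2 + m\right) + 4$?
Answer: $\left(4900 + \sqrt{2}\right)^{2} \approx 2.4024 \cdot 10^{7}$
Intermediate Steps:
$v{\left(m \right)} = 6 + m$
$N{\left(a,P \right)} = \left(1 + P\right) \left(6 + 2 P\right)$ ($N{\left(a,P \right)} = \left(P + 1\right) \left(\left(6 + P\right) + P\right) = \left(1 + P\right) \left(6 + 2 P\right)$)
$\left(N^{2}{\left(4,4 \right)} + \sqrt{6 + \left(-2\right) \left(-2\right) \left(-1\right)}\right)^{2} = \left(\left(6 + 2 \cdot 4^{2} + 8 \cdot 4\right)^{2} + \sqrt{6 + \left(-2\right) \left(-2\right) \left(-1\right)}\right)^{2} = \left(\left(6 + 2 \cdot 16 + 32\right)^{2} + \sqrt{6 + 4 \left(-1\right)}\right)^{2} = \left(\left(6 + 32 + 32\right)^{2} + \sqrt{6 - 4}\right)^{2} = \left(70^{2} + \sqrt{2}\right)^{2} = \left(4900 + \sqrt{2}\right)^{2}$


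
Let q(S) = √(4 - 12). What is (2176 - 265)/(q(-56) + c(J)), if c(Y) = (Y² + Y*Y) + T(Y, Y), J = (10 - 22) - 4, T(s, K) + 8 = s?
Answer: 38857/9923 - 637*I*√2/39692 ≈ 3.9159 - 0.022696*I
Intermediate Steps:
T(s, K) = -8 + s
J = -16 (J = -12 - 4 = -16)
q(S) = 2*I*√2 (q(S) = √(-8) = 2*I*√2)
c(Y) = -8 + Y + 2*Y² (c(Y) = (Y² + Y*Y) + (-8 + Y) = (Y² + Y²) + (-8 + Y) = 2*Y² + (-8 + Y) = -8 + Y + 2*Y²)
(2176 - 265)/(q(-56) + c(J)) = (2176 - 265)/(2*I*√2 + (-8 - 16 + 2*(-16)²)) = 1911/(2*I*√2 + (-8 - 16 + 2*256)) = 1911/(2*I*√2 + (-8 - 16 + 512)) = 1911/(2*I*√2 + 488) = 1911/(488 + 2*I*√2)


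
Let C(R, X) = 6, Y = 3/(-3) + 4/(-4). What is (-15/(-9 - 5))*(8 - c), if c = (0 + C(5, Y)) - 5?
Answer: 15/2 ≈ 7.5000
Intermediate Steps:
Y = -2 (Y = 3*(-1/3) + 4*(-1/4) = -1 - 1 = -2)
c = 1 (c = (0 + 6) - 5 = 6 - 5 = 1)
(-15/(-9 - 5))*(8 - c) = (-15/(-9 - 5))*(8 - 1*1) = (-15/(-14))*(8 - 1) = -1/14*(-15)*7 = (15/14)*7 = 15/2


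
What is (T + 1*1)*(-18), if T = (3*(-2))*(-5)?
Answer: -558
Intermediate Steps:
T = 30 (T = -6*(-5) = 30)
(T + 1*1)*(-18) = (30 + 1*1)*(-18) = (30 + 1)*(-18) = 31*(-18) = -558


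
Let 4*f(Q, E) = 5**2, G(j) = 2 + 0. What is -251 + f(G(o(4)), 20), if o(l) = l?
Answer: -979/4 ≈ -244.75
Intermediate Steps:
G(j) = 2
f(Q, E) = 25/4 (f(Q, E) = (1/4)*5**2 = (1/4)*25 = 25/4)
-251 + f(G(o(4)), 20) = -251 + 25/4 = -979/4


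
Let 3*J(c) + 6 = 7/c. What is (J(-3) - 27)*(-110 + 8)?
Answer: 9112/3 ≈ 3037.3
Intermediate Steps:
J(c) = -2 + 7/(3*c) (J(c) = -2 + (7/c)/3 = -2 + 7/(3*c))
(J(-3) - 27)*(-110 + 8) = ((-2 + (7/3)/(-3)) - 27)*(-110 + 8) = ((-2 + (7/3)*(-1/3)) - 27)*(-102) = ((-2 - 7/9) - 27)*(-102) = (-25/9 - 27)*(-102) = -268/9*(-102) = 9112/3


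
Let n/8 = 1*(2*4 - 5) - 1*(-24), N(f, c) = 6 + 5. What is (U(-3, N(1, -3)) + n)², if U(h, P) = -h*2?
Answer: 49284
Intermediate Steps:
N(f, c) = 11
U(h, P) = -2*h
n = 216 (n = 8*(1*(2*4 - 5) - 1*(-24)) = 8*(1*(8 - 5) + 24) = 8*(1*3 + 24) = 8*(3 + 24) = 8*27 = 216)
(U(-3, N(1, -3)) + n)² = (-2*(-3) + 216)² = (6 + 216)² = 222² = 49284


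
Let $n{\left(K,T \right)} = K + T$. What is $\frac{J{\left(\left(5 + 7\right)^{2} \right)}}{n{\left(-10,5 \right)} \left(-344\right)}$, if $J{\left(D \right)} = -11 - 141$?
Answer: $- \frac{19}{215} \approx -0.088372$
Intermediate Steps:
$J{\left(D \right)} = -152$ ($J{\left(D \right)} = -11 - 141 = -152$)
$\frac{J{\left(\left(5 + 7\right)^{2} \right)}}{n{\left(-10,5 \right)} \left(-344\right)} = - \frac{152}{\left(-10 + 5\right) \left(-344\right)} = - \frac{152}{\left(-5\right) \left(-344\right)} = - \frac{152}{1720} = \left(-152\right) \frac{1}{1720} = - \frac{19}{215}$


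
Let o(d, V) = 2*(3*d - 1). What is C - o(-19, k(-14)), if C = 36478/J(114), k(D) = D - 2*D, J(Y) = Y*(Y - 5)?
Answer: 738947/6213 ≈ 118.94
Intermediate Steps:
J(Y) = Y*(-5 + Y)
k(D) = -D
o(d, V) = -2 + 6*d (o(d, V) = 2*(-1 + 3*d) = -2 + 6*d)
C = 18239/6213 (C = 36478/((114*(-5 + 114))) = 36478/((114*109)) = 36478/12426 = 36478*(1/12426) = 18239/6213 ≈ 2.9356)
C - o(-19, k(-14)) = 18239/6213 - (-2 + 6*(-19)) = 18239/6213 - (-2 - 114) = 18239/6213 - 1*(-116) = 18239/6213 + 116 = 738947/6213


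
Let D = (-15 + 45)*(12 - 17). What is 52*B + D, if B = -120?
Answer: -6390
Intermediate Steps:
D = -150 (D = 30*(-5) = -150)
52*B + D = 52*(-120) - 150 = -6240 - 150 = -6390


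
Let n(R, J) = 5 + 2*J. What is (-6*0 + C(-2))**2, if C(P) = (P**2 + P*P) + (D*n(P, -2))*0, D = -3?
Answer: 64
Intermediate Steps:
C(P) = 2*P**2 (C(P) = (P**2 + P*P) - 3*(5 + 2*(-2))*0 = (P**2 + P**2) - 3*(5 - 4)*0 = 2*P**2 - 3*1*0 = 2*P**2 - 3*0 = 2*P**2 + 0 = 2*P**2)
(-6*0 + C(-2))**2 = (-6*0 + 2*(-2)**2)**2 = (0 + 2*4)**2 = (0 + 8)**2 = 8**2 = 64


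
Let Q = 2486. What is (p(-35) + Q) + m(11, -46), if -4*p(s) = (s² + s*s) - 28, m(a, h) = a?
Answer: 3783/2 ≈ 1891.5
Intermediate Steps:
p(s) = 7 - s²/2 (p(s) = -((s² + s*s) - 28)/4 = -((s² + s²) - 28)/4 = -(2*s² - 28)/4 = -(-28 + 2*s²)/4 = 7 - s²/2)
(p(-35) + Q) + m(11, -46) = ((7 - ½*(-35)²) + 2486) + 11 = ((7 - ½*1225) + 2486) + 11 = ((7 - 1225/2) + 2486) + 11 = (-1211/2 + 2486) + 11 = 3761/2 + 11 = 3783/2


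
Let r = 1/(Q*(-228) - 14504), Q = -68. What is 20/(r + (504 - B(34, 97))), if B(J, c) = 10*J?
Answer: 20000/164001 ≈ 0.12195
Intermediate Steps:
r = 1/1000 (r = 1/(-68*(-228) - 14504) = 1/(15504 - 14504) = 1/1000 ≈ 0.0010000)
20/(r + (504 - B(34, 97))) = 20/(1/1000 + (504 - 10*34)) = 20/(1/1000 + (504 - 1*340)) = 20/(1/1000 + (504 - 340)) = 20/(1/1000 + 164) = 20/(164001/1000) = (1000/164001)*20 = 20000/164001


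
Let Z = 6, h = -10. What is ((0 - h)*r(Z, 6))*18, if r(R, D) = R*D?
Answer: 6480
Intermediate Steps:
r(R, D) = D*R
((0 - h)*r(Z, 6))*18 = ((0 - 1*(-10))*(6*6))*18 = ((0 + 10)*36)*18 = (10*36)*18 = 360*18 = 6480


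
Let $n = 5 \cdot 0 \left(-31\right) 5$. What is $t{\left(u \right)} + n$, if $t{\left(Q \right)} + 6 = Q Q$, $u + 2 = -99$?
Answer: $10195$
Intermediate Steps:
$u = -101$ ($u = -2 - 99 = -101$)
$t{\left(Q \right)} = -6 + Q^{2}$ ($t{\left(Q \right)} = -6 + Q Q = -6 + Q^{2}$)
$n = 0$ ($n = 0 \left(-31\right) 5 = 0 \cdot 5 = 0$)
$t{\left(u \right)} + n = \left(-6 + \left(-101\right)^{2}\right) + 0 = \left(-6 + 10201\right) + 0 = 10195 + 0 = 10195$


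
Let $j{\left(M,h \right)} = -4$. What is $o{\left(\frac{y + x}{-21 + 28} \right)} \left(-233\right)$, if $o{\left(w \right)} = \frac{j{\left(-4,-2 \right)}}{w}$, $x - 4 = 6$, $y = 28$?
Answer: $\frac{3262}{19} \approx 171.68$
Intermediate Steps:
$x = 10$ ($x = 4 + 6 = 10$)
$o{\left(w \right)} = - \frac{4}{w}$
$o{\left(\frac{y + x}{-21 + 28} \right)} \left(-233\right) = - \frac{4}{\left(28 + 10\right) \frac{1}{-21 + 28}} \left(-233\right) = - \frac{4}{38 \cdot \frac{1}{7}} \left(-233\right) = - \frac{4}{\frac{38}{7}} \left(-233\right) = \left(-4\right) \frac{7}{38} \left(-233\right) = \left(- \frac{14}{19}\right) \left(-233\right) = \frac{3262}{19}$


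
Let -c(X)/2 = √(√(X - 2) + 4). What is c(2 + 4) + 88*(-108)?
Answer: -9504 - 2*√6 ≈ -9508.9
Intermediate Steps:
c(X) = -2*√(4 + √(-2 + X)) (c(X) = -2*√(√(X - 2) + 4) = -2*√(√(-2 + X) + 4) = -2*√(4 + √(-2 + X)))
c(2 + 4) + 88*(-108) = -2*√(4 + √(-2 + (2 + 4))) + 88*(-108) = -2*√(4 + √(-2 + 6)) - 9504 = -2*√(4 + √4) - 9504 = -2*√(4 + 2) - 9504 = -2*√6 - 9504 = -9504 - 2*√6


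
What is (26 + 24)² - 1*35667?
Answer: -33167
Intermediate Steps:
(26 + 24)² - 1*35667 = 50² - 35667 = 2500 - 35667 = -33167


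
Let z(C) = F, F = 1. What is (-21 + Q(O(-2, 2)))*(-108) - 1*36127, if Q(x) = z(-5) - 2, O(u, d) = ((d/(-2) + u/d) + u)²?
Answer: -33751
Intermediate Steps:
z(C) = 1
O(u, d) = (u - d/2 + u/d)² (O(u, d) = ((d*(-½) + u/d) + u)² = ((-d/2 + u/d) + u)² = (u - d/2 + u/d)²)
Q(x) = -1 (Q(x) = 1 - 2 = -1)
(-21 + Q(O(-2, 2)))*(-108) - 1*36127 = (-21 - 1)*(-108) - 1*36127 = -22*(-108) - 36127 = 2376 - 36127 = -33751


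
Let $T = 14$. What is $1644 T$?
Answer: $23016$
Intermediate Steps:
$1644 T = 1644 \cdot 14 = 23016$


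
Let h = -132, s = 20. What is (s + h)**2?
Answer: 12544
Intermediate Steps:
(s + h)**2 = (20 - 132)**2 = (-112)**2 = 12544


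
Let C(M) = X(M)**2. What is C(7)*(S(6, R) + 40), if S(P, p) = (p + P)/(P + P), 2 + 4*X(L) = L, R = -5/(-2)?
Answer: 24425/384 ≈ 63.607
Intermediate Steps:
R = 5/2 (R = -5*(-1/2) = 5/2 ≈ 2.5000)
X(L) = -1/2 + L/4
C(M) = (-1/2 + M/4)**2
S(P, p) = (P + p)/(2*P) (S(P, p) = (P + p)/((2*P)) = (P + p)*(1/(2*P)) = (P + p)/(2*P))
C(7)*(S(6, R) + 40) = ((-2 + 7)**2/16)*((1/2)*(6 + 5/2)/6 + 40) = ((1/16)*5**2)*((1/2)*(1/6)*(17/2) + 40) = ((1/16)*25)*(17/24 + 40) = (25/16)*(977/24) = 24425/384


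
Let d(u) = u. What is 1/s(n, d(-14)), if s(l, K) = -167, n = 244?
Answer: -1/167 ≈ -0.0059880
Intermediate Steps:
1/s(n, d(-14)) = 1/(-167) = -1/167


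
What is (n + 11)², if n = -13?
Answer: 4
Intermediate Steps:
(n + 11)² = (-13 + 11)² = (-2)² = 4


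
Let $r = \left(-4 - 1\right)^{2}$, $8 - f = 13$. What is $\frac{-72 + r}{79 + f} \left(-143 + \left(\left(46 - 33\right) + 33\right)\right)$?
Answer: $\frac{4559}{74} \approx 61.608$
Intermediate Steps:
$f = -5$ ($f = 8 - 13 = -5$)
$r = 25$ ($r = \left(-5\right)^{2} = 25$)
$\frac{-72 + r}{79 + f} \left(-143 + \left(\left(46 - 33\right) + 33\right)\right) = \frac{-72 + 25}{79 - 5} \left(-143 + \left(\left(46 - 33\right) + 33\right)\right) = - \frac{47}{74} \left(-143 + \left(13 + 33\right)\right) = \left(-47\right) \frac{1}{74} \left(-143 + 46\right) = \left(- \frac{47}{74}\right) \left(-97\right) = \frac{4559}{74}$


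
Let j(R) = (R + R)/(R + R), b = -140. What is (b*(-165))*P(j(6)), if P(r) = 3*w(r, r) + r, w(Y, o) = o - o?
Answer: 23100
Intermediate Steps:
w(Y, o) = 0
j(R) = 1 (j(R) = (2*R)/((2*R)) = (2*R)*(1/(2*R)) = 1)
P(r) = r (P(r) = 3*0 + r = 0 + r = r)
(b*(-165))*P(j(6)) = -140*(-165)*1 = 23100*1 = 23100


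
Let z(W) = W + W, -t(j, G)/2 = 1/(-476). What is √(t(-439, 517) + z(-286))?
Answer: I*√32400130/238 ≈ 23.916*I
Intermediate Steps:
t(j, G) = 1/238 (t(j, G) = -2/(-476) = -2*(-1/476) = 1/238)
z(W) = 2*W
√(t(-439, 517) + z(-286)) = √(1/238 + 2*(-286)) = √(1/238 - 572) = √(-136135/238) = I*√32400130/238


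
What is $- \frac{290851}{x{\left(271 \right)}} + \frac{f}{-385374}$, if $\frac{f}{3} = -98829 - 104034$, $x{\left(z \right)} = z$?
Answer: $- \frac{37307161885}{34812118} \approx -1071.7$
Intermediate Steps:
$f = -608589$ ($f = 3 \left(-98829 - 104034\right) = 3 \left(-202863\right) = -608589$)
$- \frac{290851}{x{\left(271 \right)}} + \frac{f}{-385374} = - \frac{290851}{271} - \frac{608589}{-385374} = \left(-290851\right) \frac{1}{271} - - \frac{202863}{128458} = - \frac{290851}{271} + \frac{202863}{128458} = - \frac{37307161885}{34812118}$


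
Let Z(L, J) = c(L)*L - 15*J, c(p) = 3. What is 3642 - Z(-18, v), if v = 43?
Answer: 4341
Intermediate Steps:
Z(L, J) = -15*J + 3*L (Z(L, J) = 3*L - 15*J = -15*J + 3*L)
3642 - Z(-18, v) = 3642 - (-15*43 + 3*(-18)) = 3642 - (-645 - 54) = 3642 - 1*(-699) = 3642 + 699 = 4341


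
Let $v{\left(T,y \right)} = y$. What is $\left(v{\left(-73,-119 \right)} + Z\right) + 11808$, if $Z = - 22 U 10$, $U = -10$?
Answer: $13889$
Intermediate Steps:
$Z = 2200$ ($Z = \left(-22\right) \left(-10\right) 10 = 220 \cdot 10 = 2200$)
$\left(v{\left(-73,-119 \right)} + Z\right) + 11808 = \left(-119 + 2200\right) + 11808 = 2081 + 11808 = 13889$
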